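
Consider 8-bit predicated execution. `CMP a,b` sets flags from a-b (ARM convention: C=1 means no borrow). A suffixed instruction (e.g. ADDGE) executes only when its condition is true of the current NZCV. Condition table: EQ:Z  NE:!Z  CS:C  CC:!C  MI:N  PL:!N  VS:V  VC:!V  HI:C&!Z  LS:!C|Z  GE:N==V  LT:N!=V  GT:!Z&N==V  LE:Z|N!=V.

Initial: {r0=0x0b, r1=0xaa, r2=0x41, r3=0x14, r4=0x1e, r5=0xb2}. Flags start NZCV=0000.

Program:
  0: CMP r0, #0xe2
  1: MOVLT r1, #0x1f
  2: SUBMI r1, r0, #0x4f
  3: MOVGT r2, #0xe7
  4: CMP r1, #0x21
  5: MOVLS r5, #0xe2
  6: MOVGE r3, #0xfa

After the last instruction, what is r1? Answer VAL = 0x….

0: ✓ CMP  NZCV=0000
1: · MOVLT
2: · SUBMI
3: ✓ MOVGT  r2←0xe7
4: ✓ CMP  NZCV=1010
5: · MOVLS
6: · MOVGE

VAL = 0xaa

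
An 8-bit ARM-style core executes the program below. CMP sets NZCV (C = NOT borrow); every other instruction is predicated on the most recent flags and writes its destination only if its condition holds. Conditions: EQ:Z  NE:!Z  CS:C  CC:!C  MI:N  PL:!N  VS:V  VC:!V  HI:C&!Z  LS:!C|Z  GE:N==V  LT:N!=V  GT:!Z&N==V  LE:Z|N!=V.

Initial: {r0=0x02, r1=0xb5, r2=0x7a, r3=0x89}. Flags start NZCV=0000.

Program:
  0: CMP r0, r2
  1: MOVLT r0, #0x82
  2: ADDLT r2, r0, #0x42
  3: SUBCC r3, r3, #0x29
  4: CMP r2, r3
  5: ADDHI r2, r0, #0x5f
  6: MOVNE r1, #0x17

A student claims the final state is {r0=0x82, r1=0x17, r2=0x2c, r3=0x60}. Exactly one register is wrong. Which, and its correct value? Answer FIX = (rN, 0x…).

FIX = (r2, 0xe1)

[0] flags=1000 → (cmp)
[1] flags=1000 LT?T → r0=0x82
[2] flags=1000 LT?T → r2=0xc4
[3] flags=1000 CC?T → r3=0x60
[4] flags=0011 → (cmp)
[5] flags=0011 HI?T → r2=0xe1
[6] flags=0011 NE?T → r1=0x17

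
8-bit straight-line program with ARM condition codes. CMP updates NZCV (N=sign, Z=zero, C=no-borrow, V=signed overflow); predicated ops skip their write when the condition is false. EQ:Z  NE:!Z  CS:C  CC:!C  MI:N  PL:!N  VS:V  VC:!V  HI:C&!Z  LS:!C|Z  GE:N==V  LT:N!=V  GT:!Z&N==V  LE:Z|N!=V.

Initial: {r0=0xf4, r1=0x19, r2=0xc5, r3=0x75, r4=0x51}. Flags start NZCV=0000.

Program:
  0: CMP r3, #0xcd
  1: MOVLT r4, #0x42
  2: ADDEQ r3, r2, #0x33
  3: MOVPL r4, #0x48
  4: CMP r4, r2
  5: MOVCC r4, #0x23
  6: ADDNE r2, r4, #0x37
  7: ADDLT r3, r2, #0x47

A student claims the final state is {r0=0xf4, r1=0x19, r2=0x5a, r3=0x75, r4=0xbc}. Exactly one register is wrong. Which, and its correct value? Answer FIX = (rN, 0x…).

FIX = (r4, 0x23)

[0] flags=1001 → (cmp)
[1] flags=1001 LT?F → skip
[2] flags=1001 EQ?F → skip
[3] flags=1001 PL?F → skip
[4] flags=1001 → (cmp)
[5] flags=1001 CC?T → r4=0x23
[6] flags=1001 NE?T → r2=0x5a
[7] flags=1001 LT?F → skip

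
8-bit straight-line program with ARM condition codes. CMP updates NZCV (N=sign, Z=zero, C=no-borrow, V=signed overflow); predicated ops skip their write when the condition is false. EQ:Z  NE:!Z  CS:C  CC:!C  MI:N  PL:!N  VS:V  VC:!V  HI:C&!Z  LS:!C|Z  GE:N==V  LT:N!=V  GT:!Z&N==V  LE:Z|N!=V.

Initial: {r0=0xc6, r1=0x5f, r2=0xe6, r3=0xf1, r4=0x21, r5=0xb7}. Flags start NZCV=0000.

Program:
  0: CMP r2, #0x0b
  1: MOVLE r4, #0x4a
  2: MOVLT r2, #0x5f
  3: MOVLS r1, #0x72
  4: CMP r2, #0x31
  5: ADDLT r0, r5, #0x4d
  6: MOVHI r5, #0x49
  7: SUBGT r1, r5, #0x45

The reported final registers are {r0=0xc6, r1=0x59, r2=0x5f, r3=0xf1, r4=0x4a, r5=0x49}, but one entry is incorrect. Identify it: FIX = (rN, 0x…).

[0] flags=1010 → (cmp)
[1] flags=1010 LE?T → r4=0x4a
[2] flags=1010 LT?T → r2=0x5f
[3] flags=1010 LS?F → skip
[4] flags=0010 → (cmp)
[5] flags=0010 LT?F → skip
[6] flags=0010 HI?T → r5=0x49
[7] flags=0010 GT?T → r1=0x04

FIX = (r1, 0x04)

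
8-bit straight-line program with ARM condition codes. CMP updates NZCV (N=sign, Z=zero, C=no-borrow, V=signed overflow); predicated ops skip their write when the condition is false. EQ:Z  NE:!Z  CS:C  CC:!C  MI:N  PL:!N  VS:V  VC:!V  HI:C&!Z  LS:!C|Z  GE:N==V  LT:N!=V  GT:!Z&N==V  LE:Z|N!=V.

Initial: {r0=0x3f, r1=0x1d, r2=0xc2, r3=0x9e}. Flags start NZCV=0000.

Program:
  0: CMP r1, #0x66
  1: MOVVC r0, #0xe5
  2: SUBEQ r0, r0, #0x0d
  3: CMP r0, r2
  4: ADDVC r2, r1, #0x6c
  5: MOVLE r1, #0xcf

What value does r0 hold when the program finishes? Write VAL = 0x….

VAL = 0xe5

0: ✓ CMP  NZCV=1000
1: ✓ MOVVC  r0←0xe5
2: · SUBEQ
3: ✓ CMP  NZCV=0010
4: ✓ ADDVC  r2←0x89
5: · MOVLE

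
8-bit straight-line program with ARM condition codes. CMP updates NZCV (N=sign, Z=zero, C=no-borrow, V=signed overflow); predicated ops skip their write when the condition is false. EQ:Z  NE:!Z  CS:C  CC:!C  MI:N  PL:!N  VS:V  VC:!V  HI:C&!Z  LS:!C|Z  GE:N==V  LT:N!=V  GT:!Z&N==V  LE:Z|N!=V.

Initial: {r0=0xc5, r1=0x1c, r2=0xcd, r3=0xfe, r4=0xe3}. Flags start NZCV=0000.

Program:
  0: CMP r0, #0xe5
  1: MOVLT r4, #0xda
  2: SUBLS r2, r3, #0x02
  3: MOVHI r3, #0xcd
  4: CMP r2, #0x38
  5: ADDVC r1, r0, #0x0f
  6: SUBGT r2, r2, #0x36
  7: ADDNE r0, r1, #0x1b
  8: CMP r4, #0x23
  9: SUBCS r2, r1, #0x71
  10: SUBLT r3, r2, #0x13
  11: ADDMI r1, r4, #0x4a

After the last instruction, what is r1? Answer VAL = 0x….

VAL = 0x24

0: ✓ CMP  NZCV=1000
1: ✓ MOVLT  r4←0xda
2: ✓ SUBLS  r2←0xfc
3: · MOVHI
4: ✓ CMP  NZCV=1010
5: ✓ ADDVC  r1←0xd4
6: · SUBGT
7: ✓ ADDNE  r0←0xef
8: ✓ CMP  NZCV=1010
9: ✓ SUBCS  r2←0x63
10: ✓ SUBLT  r3←0x50
11: ✓ ADDMI  r1←0x24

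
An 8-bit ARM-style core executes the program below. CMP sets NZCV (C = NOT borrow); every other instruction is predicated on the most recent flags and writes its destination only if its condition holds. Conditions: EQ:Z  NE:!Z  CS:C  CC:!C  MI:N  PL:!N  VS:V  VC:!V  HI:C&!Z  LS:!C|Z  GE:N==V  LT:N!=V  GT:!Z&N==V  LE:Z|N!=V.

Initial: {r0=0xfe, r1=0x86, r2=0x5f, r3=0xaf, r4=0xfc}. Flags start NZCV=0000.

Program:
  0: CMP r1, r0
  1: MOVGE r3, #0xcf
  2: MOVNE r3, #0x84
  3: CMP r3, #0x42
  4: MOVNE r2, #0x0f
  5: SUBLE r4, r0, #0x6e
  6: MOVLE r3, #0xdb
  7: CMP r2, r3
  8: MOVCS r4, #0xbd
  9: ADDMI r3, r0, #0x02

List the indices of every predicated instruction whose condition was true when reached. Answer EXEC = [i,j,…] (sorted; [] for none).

[0] flags=1000 → (cmp)
[1] flags=1000 GE?F → skip
[2] flags=1000 NE?T → r3=0x84
[3] flags=0011 → (cmp)
[4] flags=0011 NE?T → r2=0x0f
[5] flags=0011 LE?T → r4=0x90
[6] flags=0011 LE?T → r3=0xdb
[7] flags=0000 → (cmp)
[8] flags=0000 CS?F → skip
[9] flags=0000 MI?F → skip

EXEC = [2,4,5,6]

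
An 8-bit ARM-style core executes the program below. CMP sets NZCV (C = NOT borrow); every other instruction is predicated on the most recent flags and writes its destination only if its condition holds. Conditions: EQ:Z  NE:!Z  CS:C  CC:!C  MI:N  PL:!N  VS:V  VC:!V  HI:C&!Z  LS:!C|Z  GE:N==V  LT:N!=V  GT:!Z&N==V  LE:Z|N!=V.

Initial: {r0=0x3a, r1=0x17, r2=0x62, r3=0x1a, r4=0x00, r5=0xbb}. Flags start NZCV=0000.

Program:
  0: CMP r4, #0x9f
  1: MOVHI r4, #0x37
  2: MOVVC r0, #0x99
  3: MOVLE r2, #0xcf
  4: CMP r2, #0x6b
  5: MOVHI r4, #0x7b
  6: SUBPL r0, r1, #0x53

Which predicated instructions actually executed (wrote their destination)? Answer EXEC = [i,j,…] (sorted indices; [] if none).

0: ✓ CMP  NZCV=0000
1: · MOVHI
2: ✓ MOVVC  r0←0x99
3: · MOVLE
4: ✓ CMP  NZCV=1000
5: · MOVHI
6: · SUBPL

EXEC = [2]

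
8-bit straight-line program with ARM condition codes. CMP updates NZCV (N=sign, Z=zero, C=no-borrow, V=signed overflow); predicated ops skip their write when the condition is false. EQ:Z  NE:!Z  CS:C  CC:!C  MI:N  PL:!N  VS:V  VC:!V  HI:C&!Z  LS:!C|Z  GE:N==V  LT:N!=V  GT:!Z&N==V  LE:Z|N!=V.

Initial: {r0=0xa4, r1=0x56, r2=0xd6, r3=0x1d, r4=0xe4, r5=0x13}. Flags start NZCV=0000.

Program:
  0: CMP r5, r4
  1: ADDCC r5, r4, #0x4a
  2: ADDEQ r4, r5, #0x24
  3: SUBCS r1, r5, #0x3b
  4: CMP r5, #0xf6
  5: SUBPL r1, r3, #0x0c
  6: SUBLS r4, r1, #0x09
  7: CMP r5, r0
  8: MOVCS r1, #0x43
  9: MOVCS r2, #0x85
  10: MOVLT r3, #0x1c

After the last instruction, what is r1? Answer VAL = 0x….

VAL = 0x11

0: ✓ CMP  NZCV=0000
1: ✓ ADDCC  r5←0x2e
2: · ADDEQ
3: · SUBCS
4: ✓ CMP  NZCV=0000
5: ✓ SUBPL  r1←0x11
6: ✓ SUBLS  r4←0x08
7: ✓ CMP  NZCV=1001
8: · MOVCS
9: · MOVCS
10: · MOVLT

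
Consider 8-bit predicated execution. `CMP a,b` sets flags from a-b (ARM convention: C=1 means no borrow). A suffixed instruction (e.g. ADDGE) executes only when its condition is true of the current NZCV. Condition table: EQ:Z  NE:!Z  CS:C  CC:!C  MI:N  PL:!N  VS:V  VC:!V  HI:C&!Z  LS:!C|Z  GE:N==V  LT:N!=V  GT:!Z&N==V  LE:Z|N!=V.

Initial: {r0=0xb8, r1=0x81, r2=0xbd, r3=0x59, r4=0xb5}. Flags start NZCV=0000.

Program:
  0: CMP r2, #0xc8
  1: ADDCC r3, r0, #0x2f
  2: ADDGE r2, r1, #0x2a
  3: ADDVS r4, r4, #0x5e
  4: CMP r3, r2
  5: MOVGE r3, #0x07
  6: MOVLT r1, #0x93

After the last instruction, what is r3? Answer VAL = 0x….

VAL = 0x07

[0] flags=1000 → (cmp)
[1] flags=1000 CC?T → r3=0xe7
[2] flags=1000 GE?F → skip
[3] flags=1000 VS?F → skip
[4] flags=0010 → (cmp)
[5] flags=0010 GE?T → r3=0x07
[6] flags=0010 LT?F → skip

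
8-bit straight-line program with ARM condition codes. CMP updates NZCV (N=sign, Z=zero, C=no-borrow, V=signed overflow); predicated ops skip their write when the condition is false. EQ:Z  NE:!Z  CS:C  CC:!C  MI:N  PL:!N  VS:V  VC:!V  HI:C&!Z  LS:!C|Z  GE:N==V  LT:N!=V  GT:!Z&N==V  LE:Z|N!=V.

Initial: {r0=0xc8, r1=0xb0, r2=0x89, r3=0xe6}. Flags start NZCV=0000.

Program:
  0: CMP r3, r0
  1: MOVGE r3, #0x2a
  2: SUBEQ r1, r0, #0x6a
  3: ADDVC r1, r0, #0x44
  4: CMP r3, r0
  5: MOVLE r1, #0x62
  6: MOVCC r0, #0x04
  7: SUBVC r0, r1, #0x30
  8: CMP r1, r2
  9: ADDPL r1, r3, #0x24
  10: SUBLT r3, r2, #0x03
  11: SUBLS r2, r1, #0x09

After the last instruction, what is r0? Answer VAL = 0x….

0: ✓ CMP  NZCV=0010
1: ✓ MOVGE  r3←0x2a
2: · SUBEQ
3: ✓ ADDVC  r1←0x0c
4: ✓ CMP  NZCV=0000
5: · MOVLE
6: ✓ MOVCC  r0←0x04
7: ✓ SUBVC  r0←0xdc
8: ✓ CMP  NZCV=1001
9: · ADDPL
10: · SUBLT
11: ✓ SUBLS  r2←0x03

VAL = 0xdc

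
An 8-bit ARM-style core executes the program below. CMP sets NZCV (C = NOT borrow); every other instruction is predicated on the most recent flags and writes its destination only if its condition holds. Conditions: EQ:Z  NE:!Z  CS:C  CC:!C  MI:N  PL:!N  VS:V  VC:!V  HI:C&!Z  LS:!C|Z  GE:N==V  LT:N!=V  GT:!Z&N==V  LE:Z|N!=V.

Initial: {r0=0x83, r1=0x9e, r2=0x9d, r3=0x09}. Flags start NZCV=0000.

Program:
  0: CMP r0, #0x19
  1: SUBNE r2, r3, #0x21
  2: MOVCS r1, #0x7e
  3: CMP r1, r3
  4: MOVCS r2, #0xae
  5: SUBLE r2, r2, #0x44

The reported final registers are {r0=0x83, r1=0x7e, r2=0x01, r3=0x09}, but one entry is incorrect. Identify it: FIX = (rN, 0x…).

FIX = (r2, 0xae)

[0] flags=0011 → (cmp)
[1] flags=0011 NE?T → r2=0xe8
[2] flags=0011 CS?T → r1=0x7e
[3] flags=0010 → (cmp)
[4] flags=0010 CS?T → r2=0xae
[5] flags=0010 LE?F → skip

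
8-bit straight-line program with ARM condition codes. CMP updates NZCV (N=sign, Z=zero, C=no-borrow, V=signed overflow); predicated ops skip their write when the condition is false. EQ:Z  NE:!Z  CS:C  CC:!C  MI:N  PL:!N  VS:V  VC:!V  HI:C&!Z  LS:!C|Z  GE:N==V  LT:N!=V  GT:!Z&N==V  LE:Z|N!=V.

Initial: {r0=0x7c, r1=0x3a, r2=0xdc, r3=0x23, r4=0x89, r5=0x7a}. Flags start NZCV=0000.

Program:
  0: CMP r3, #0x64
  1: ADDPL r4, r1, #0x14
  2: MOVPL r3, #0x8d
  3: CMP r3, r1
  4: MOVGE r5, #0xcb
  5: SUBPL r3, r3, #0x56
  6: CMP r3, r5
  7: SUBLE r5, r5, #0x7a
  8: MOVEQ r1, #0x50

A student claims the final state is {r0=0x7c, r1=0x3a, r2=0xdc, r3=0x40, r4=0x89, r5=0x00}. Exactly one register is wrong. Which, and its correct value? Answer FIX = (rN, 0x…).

FIX = (r3, 0x23)

[0] flags=1000 → (cmp)
[1] flags=1000 PL?F → skip
[2] flags=1000 PL?F → skip
[3] flags=1000 → (cmp)
[4] flags=1000 GE?F → skip
[5] flags=1000 PL?F → skip
[6] flags=1000 → (cmp)
[7] flags=1000 LE?T → r5=0x00
[8] flags=1000 EQ?F → skip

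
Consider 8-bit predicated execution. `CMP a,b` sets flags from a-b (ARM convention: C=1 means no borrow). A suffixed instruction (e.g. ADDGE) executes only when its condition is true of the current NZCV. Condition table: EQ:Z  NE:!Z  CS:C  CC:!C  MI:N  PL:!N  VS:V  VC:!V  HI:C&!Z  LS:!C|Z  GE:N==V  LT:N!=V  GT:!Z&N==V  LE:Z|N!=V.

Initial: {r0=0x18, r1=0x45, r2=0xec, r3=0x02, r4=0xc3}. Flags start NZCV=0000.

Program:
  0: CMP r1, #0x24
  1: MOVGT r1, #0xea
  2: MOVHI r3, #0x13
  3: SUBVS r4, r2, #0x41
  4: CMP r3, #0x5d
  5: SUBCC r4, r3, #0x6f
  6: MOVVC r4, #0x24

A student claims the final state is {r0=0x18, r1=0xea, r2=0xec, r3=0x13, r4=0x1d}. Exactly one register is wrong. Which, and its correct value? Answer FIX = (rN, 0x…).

0: ✓ CMP  NZCV=0010
1: ✓ MOVGT  r1←0xea
2: ✓ MOVHI  r3←0x13
3: · SUBVS
4: ✓ CMP  NZCV=1000
5: ✓ SUBCC  r4←0xa4
6: ✓ MOVVC  r4←0x24

FIX = (r4, 0x24)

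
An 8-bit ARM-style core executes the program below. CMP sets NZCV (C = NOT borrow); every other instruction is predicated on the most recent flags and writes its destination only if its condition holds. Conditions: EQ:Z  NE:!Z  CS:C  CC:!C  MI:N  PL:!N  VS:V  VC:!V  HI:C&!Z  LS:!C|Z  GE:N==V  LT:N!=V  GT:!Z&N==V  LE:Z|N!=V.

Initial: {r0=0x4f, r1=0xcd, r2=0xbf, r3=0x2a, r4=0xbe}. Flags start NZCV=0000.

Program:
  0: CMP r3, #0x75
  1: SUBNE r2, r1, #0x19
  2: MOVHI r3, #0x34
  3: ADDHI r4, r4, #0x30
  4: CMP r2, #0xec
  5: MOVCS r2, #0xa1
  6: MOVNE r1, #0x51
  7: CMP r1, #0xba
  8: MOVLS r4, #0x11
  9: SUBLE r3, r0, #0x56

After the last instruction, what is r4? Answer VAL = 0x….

VAL = 0x11

[0] flags=1000 → (cmp)
[1] flags=1000 NE?T → r2=0xb4
[2] flags=1000 HI?F → skip
[3] flags=1000 HI?F → skip
[4] flags=1000 → (cmp)
[5] flags=1000 CS?F → skip
[6] flags=1000 NE?T → r1=0x51
[7] flags=1001 → (cmp)
[8] flags=1001 LS?T → r4=0x11
[9] flags=1001 LE?F → skip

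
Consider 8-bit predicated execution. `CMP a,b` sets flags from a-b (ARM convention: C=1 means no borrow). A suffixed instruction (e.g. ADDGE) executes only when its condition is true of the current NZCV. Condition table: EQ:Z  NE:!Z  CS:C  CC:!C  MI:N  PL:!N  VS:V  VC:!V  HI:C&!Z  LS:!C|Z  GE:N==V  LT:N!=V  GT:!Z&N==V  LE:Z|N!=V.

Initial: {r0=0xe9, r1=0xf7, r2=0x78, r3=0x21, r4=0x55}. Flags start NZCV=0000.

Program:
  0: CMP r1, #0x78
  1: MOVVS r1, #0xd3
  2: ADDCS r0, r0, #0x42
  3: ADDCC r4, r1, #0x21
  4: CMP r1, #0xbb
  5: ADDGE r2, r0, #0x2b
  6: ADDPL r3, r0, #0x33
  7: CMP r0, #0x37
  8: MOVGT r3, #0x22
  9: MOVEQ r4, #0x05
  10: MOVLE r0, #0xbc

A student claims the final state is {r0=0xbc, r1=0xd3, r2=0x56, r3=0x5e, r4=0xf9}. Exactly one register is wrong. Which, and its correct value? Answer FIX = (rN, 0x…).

FIX = (r4, 0x55)

0: ✓ CMP  NZCV=0011
1: ✓ MOVVS  r1←0xd3
2: ✓ ADDCS  r0←0x2b
3: · ADDCC
4: ✓ CMP  NZCV=0010
5: ✓ ADDGE  r2←0x56
6: ✓ ADDPL  r3←0x5e
7: ✓ CMP  NZCV=1000
8: · MOVGT
9: · MOVEQ
10: ✓ MOVLE  r0←0xbc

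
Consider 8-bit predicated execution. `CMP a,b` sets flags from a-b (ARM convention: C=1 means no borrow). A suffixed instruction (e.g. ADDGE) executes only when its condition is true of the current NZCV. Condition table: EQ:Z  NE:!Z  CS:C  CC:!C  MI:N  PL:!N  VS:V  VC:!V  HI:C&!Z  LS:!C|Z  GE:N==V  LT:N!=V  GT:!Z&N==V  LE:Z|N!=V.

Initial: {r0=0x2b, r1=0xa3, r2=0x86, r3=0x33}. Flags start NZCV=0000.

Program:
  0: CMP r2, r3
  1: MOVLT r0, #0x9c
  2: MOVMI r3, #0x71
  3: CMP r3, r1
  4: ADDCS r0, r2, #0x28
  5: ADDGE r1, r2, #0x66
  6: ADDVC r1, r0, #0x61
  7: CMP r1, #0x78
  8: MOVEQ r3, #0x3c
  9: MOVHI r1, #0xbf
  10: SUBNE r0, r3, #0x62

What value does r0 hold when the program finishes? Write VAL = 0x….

VAL = 0xd1

0: ✓ CMP  NZCV=0011
1: ✓ MOVLT  r0←0x9c
2: · MOVMI
3: ✓ CMP  NZCV=1001
4: · ADDCS
5: ✓ ADDGE  r1←0xec
6: · ADDVC
7: ✓ CMP  NZCV=0011
8: · MOVEQ
9: ✓ MOVHI  r1←0xbf
10: ✓ SUBNE  r0←0xd1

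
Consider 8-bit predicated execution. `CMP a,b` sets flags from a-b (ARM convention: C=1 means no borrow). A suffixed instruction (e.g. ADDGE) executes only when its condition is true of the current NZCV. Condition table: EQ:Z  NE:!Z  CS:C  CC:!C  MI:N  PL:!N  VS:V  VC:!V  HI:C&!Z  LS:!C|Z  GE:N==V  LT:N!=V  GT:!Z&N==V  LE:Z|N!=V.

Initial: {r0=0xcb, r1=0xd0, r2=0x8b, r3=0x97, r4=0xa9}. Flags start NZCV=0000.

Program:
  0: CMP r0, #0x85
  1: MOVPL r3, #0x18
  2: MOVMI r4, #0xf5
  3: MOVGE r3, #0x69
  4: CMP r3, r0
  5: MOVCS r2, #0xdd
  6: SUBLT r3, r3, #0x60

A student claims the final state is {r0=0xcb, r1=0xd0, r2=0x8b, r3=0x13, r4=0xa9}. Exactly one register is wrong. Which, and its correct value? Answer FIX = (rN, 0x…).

0: ✓ CMP  NZCV=0010
1: ✓ MOVPL  r3←0x18
2: · MOVMI
3: ✓ MOVGE  r3←0x69
4: ✓ CMP  NZCV=1001
5: · MOVCS
6: · SUBLT

FIX = (r3, 0x69)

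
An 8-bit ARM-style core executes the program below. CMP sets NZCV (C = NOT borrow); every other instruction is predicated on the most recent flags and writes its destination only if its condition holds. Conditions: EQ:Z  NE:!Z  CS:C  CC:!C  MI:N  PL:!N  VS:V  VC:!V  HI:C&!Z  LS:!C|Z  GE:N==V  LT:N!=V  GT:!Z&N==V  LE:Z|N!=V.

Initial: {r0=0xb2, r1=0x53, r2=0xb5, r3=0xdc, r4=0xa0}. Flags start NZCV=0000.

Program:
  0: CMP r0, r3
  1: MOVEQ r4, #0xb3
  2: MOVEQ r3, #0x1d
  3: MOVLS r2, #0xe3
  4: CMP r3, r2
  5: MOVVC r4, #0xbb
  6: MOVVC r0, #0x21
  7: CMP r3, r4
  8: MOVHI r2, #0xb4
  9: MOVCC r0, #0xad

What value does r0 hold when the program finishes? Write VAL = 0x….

VAL = 0x21

[0] flags=1000 → (cmp)
[1] flags=1000 EQ?F → skip
[2] flags=1000 EQ?F → skip
[3] flags=1000 LS?T → r2=0xe3
[4] flags=1000 → (cmp)
[5] flags=1000 VC?T → r4=0xbb
[6] flags=1000 VC?T → r0=0x21
[7] flags=0010 → (cmp)
[8] flags=0010 HI?T → r2=0xb4
[9] flags=0010 CC?F → skip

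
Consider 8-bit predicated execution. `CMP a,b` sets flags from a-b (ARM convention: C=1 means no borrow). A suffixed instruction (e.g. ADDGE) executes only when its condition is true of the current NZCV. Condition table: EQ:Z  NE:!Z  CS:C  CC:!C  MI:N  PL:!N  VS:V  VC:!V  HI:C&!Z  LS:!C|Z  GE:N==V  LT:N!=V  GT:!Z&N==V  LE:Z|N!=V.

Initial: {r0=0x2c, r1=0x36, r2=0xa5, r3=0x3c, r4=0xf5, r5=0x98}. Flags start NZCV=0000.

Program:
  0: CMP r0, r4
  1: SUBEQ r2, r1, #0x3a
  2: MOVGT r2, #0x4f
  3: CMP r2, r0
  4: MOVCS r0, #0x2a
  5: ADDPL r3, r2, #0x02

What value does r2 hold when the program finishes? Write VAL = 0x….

VAL = 0x4f

0: ✓ CMP  NZCV=0000
1: · SUBEQ
2: ✓ MOVGT  r2←0x4f
3: ✓ CMP  NZCV=0010
4: ✓ MOVCS  r0←0x2a
5: ✓ ADDPL  r3←0x51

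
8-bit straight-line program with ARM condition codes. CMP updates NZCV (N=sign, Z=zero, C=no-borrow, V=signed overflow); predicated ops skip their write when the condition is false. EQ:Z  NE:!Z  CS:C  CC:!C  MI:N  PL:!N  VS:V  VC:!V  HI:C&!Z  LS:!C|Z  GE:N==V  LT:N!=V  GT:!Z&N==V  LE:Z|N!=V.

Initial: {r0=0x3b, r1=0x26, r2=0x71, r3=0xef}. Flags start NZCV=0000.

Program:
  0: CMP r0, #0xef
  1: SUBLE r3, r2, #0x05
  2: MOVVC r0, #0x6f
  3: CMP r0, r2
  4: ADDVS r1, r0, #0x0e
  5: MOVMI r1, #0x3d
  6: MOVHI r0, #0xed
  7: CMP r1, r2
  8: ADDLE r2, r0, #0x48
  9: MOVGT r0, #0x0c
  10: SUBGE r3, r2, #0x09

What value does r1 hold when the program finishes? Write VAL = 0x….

VAL = 0x3d

[0] flags=0000 → (cmp)
[1] flags=0000 LE?F → skip
[2] flags=0000 VC?T → r0=0x6f
[3] flags=1000 → (cmp)
[4] flags=1000 VS?F → skip
[5] flags=1000 MI?T → r1=0x3d
[6] flags=1000 HI?F → skip
[7] flags=1000 → (cmp)
[8] flags=1000 LE?T → r2=0xb7
[9] flags=1000 GT?F → skip
[10] flags=1000 GE?F → skip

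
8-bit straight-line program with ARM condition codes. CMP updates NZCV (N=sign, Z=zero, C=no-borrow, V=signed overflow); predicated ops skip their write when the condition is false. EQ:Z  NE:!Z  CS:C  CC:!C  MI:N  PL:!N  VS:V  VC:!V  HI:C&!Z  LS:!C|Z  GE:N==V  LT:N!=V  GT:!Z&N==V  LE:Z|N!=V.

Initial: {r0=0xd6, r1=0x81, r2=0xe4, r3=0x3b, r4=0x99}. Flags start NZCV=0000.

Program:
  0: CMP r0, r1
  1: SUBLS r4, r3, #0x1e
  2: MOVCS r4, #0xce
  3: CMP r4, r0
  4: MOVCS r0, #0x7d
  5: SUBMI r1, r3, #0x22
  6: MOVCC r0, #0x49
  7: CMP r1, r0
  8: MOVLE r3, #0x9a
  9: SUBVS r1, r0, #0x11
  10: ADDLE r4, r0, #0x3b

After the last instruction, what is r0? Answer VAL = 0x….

0: ✓ CMP  NZCV=0010
1: · SUBLS
2: ✓ MOVCS  r4←0xce
3: ✓ CMP  NZCV=1000
4: · MOVCS
5: ✓ SUBMI  r1←0x19
6: ✓ MOVCC  r0←0x49
7: ✓ CMP  NZCV=1000
8: ✓ MOVLE  r3←0x9a
9: · SUBVS
10: ✓ ADDLE  r4←0x84

VAL = 0x49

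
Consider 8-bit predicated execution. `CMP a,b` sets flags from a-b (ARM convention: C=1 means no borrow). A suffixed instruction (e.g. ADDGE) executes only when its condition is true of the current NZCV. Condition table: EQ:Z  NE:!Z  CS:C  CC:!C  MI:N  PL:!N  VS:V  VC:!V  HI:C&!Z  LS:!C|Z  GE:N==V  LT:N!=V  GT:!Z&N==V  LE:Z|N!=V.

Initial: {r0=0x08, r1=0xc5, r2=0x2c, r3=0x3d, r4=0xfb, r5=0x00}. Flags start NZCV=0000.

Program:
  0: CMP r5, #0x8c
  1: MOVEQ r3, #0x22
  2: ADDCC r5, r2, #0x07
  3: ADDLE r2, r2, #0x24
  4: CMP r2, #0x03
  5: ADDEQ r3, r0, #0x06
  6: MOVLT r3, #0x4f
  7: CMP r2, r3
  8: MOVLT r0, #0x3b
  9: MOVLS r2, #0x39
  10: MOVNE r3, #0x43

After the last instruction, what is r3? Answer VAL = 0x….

VAL = 0x43

[0] flags=0000 → (cmp)
[1] flags=0000 EQ?F → skip
[2] flags=0000 CC?T → r5=0x33
[3] flags=0000 LE?F → skip
[4] flags=0010 → (cmp)
[5] flags=0010 EQ?F → skip
[6] flags=0010 LT?F → skip
[7] flags=1000 → (cmp)
[8] flags=1000 LT?T → r0=0x3b
[9] flags=1000 LS?T → r2=0x39
[10] flags=1000 NE?T → r3=0x43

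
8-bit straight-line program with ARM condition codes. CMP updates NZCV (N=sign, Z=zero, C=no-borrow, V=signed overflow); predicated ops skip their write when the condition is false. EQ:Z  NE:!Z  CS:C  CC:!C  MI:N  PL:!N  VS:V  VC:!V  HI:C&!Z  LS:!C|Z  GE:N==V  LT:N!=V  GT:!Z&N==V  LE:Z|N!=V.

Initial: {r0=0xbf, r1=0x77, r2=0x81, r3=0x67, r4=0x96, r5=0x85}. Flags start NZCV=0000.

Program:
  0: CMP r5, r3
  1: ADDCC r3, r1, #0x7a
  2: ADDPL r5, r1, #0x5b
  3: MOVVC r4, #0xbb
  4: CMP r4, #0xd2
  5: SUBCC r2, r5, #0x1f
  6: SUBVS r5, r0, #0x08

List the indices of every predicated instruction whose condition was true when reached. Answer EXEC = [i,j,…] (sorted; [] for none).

0: ✓ CMP  NZCV=0011
1: · ADDCC
2: ✓ ADDPL  r5←0xd2
3: · MOVVC
4: ✓ CMP  NZCV=1000
5: ✓ SUBCC  r2←0xb3
6: · SUBVS

EXEC = [2,5]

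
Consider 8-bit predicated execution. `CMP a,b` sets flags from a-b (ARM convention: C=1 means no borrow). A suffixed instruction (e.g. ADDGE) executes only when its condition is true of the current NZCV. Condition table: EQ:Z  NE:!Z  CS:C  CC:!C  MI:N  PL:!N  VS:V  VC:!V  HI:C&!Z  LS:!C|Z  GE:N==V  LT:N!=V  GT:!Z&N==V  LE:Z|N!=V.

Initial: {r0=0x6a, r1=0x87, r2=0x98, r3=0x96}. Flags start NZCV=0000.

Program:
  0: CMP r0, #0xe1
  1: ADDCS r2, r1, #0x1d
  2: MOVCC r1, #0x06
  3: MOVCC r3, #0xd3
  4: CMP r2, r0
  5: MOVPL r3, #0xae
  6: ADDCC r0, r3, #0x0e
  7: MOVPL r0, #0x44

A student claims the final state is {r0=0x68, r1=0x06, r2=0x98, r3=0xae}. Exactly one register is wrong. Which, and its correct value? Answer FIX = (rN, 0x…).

FIX = (r0, 0x44)

0: ✓ CMP  NZCV=1001
1: · ADDCS
2: ✓ MOVCC  r1←0x06
3: ✓ MOVCC  r3←0xd3
4: ✓ CMP  NZCV=0011
5: ✓ MOVPL  r3←0xae
6: · ADDCC
7: ✓ MOVPL  r0←0x44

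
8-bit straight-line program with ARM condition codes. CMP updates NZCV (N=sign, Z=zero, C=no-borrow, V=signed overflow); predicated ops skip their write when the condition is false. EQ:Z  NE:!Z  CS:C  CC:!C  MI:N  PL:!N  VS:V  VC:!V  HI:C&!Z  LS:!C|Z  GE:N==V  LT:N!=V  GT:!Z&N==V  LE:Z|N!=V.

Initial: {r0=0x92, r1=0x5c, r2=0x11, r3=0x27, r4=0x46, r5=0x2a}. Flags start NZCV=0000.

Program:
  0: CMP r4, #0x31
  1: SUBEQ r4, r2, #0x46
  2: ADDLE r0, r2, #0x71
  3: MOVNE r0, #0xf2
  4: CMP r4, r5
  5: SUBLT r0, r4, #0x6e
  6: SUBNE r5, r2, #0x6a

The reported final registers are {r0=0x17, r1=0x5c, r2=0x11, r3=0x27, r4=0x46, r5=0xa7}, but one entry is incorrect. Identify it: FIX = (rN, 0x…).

FIX = (r0, 0xf2)

0: ✓ CMP  NZCV=0010
1: · SUBEQ
2: · ADDLE
3: ✓ MOVNE  r0←0xf2
4: ✓ CMP  NZCV=0010
5: · SUBLT
6: ✓ SUBNE  r5←0xa7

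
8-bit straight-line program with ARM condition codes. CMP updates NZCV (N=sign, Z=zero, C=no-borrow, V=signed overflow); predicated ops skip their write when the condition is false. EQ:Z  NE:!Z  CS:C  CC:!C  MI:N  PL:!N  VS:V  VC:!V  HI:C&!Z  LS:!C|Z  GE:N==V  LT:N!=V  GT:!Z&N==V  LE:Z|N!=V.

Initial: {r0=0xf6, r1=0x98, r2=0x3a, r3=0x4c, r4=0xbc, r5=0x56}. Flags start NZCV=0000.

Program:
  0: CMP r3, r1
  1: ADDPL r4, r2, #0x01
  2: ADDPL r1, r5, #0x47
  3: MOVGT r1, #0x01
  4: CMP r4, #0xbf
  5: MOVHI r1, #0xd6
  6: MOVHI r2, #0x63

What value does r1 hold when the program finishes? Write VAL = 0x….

VAL = 0x01

[0] flags=1001 → (cmp)
[1] flags=1001 PL?F → skip
[2] flags=1001 PL?F → skip
[3] flags=1001 GT?T → r1=0x01
[4] flags=1000 → (cmp)
[5] flags=1000 HI?F → skip
[6] flags=1000 HI?F → skip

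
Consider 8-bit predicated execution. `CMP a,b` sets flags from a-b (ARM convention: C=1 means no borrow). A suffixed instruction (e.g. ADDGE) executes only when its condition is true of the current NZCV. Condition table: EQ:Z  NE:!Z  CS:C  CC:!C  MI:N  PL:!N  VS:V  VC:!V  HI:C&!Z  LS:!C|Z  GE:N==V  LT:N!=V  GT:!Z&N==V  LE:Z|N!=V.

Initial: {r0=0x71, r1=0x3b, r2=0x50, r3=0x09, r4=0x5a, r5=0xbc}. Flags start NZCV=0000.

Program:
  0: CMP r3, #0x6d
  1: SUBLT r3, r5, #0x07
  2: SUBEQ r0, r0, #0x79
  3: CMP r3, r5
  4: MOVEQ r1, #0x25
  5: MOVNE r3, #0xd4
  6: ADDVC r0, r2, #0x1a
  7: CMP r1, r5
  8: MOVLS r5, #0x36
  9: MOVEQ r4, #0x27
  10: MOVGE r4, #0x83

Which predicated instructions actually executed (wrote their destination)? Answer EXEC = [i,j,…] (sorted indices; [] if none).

0: ✓ CMP  NZCV=1000
1: ✓ SUBLT  r3←0xb5
2: · SUBEQ
3: ✓ CMP  NZCV=1000
4: · MOVEQ
5: ✓ MOVNE  r3←0xd4
6: ✓ ADDVC  r0←0x6a
7: ✓ CMP  NZCV=0000
8: ✓ MOVLS  r5←0x36
9: · MOVEQ
10: ✓ MOVGE  r4←0x83

EXEC = [1,5,6,8,10]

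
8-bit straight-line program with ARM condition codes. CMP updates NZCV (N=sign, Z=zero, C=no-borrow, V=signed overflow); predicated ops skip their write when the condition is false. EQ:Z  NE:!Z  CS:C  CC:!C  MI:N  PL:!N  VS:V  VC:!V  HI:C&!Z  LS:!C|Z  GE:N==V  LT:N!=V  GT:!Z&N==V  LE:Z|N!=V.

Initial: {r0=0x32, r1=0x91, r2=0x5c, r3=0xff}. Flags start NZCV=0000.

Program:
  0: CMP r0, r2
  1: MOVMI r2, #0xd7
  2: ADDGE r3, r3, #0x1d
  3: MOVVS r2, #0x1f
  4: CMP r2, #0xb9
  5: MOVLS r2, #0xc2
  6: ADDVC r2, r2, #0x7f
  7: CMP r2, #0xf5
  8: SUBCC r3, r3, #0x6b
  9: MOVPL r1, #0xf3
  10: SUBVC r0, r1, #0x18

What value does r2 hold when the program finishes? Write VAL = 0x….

[0] flags=1000 → (cmp)
[1] flags=1000 MI?T → r2=0xd7
[2] flags=1000 GE?F → skip
[3] flags=1000 VS?F → skip
[4] flags=0010 → (cmp)
[5] flags=0010 LS?F → skip
[6] flags=0010 VC?T → r2=0x56
[7] flags=0000 → (cmp)
[8] flags=0000 CC?T → r3=0x94
[9] flags=0000 PL?T → r1=0xf3
[10] flags=0000 VC?T → r0=0xdb

VAL = 0x56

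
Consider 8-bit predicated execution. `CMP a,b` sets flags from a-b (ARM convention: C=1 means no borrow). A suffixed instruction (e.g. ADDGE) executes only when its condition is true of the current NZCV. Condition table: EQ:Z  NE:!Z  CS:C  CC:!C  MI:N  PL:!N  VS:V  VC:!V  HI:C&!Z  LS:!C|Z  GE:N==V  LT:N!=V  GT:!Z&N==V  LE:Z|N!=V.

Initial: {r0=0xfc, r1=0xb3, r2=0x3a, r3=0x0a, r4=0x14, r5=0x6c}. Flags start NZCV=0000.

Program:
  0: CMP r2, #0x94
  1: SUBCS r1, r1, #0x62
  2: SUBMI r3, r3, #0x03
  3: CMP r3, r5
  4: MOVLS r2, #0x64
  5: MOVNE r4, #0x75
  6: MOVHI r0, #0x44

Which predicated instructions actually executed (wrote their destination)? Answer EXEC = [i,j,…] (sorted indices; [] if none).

[0] flags=1001 → (cmp)
[1] flags=1001 CS?F → skip
[2] flags=1001 MI?T → r3=0x07
[3] flags=1000 → (cmp)
[4] flags=1000 LS?T → r2=0x64
[5] flags=1000 NE?T → r4=0x75
[6] flags=1000 HI?F → skip

EXEC = [2,4,5]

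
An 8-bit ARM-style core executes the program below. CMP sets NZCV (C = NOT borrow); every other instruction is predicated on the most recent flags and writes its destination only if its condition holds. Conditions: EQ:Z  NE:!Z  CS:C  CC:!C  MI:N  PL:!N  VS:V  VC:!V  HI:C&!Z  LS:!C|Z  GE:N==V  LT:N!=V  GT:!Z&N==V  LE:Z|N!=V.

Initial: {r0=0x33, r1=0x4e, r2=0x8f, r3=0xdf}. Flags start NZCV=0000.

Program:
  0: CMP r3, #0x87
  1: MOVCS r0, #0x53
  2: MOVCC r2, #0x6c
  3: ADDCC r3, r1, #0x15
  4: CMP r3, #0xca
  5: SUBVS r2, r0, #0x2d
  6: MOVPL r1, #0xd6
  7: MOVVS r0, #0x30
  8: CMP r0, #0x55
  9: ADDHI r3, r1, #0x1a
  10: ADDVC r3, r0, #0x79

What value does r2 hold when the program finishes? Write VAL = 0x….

0: ✓ CMP  NZCV=0010
1: ✓ MOVCS  r0←0x53
2: · MOVCC
3: · ADDCC
4: ✓ CMP  NZCV=0010
5: · SUBVS
6: ✓ MOVPL  r1←0xd6
7: · MOVVS
8: ✓ CMP  NZCV=1000
9: · ADDHI
10: ✓ ADDVC  r3←0xcc

VAL = 0x8f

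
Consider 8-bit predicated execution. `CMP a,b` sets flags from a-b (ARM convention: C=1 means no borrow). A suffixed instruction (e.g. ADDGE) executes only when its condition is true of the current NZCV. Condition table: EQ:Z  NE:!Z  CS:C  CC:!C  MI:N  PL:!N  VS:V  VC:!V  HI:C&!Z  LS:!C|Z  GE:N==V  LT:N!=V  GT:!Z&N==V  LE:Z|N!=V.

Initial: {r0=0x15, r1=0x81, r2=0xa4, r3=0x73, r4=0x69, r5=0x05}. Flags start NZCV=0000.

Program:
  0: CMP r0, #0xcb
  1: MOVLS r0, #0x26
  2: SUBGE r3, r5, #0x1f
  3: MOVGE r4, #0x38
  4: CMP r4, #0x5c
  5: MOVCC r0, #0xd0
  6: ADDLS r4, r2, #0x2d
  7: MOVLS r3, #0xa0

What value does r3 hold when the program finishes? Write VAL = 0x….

0: ✓ CMP  NZCV=0000
1: ✓ MOVLS  r0←0x26
2: ✓ SUBGE  r3←0xe6
3: ✓ MOVGE  r4←0x38
4: ✓ CMP  NZCV=1000
5: ✓ MOVCC  r0←0xd0
6: ✓ ADDLS  r4←0xd1
7: ✓ MOVLS  r3←0xa0

VAL = 0xa0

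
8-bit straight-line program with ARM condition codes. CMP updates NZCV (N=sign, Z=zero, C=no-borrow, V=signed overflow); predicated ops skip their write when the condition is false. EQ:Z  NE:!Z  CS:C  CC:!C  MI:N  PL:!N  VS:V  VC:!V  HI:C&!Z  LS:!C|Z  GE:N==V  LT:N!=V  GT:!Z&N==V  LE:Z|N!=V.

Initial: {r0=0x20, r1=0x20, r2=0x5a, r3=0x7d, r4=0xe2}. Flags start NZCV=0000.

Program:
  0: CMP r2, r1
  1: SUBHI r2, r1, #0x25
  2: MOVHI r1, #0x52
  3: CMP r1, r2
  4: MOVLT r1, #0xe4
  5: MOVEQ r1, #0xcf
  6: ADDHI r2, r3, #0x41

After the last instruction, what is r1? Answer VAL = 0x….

0: ✓ CMP  NZCV=0010
1: ✓ SUBHI  r2←0xfb
2: ✓ MOVHI  r1←0x52
3: ✓ CMP  NZCV=0000
4: · MOVLT
5: · MOVEQ
6: · ADDHI

VAL = 0x52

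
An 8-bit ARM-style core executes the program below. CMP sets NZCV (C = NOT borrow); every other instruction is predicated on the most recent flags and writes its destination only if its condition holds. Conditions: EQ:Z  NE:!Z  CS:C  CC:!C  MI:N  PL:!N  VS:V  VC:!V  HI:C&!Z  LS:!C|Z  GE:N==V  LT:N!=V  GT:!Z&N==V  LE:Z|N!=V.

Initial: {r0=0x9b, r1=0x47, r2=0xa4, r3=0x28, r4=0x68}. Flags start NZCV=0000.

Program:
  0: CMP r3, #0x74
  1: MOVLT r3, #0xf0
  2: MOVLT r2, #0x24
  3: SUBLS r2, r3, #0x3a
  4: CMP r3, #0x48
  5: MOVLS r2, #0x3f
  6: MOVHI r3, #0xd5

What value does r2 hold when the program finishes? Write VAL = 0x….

[0] flags=1000 → (cmp)
[1] flags=1000 LT?T → r3=0xf0
[2] flags=1000 LT?T → r2=0x24
[3] flags=1000 LS?T → r2=0xb6
[4] flags=1010 → (cmp)
[5] flags=1010 LS?F → skip
[6] flags=1010 HI?T → r3=0xd5

VAL = 0xb6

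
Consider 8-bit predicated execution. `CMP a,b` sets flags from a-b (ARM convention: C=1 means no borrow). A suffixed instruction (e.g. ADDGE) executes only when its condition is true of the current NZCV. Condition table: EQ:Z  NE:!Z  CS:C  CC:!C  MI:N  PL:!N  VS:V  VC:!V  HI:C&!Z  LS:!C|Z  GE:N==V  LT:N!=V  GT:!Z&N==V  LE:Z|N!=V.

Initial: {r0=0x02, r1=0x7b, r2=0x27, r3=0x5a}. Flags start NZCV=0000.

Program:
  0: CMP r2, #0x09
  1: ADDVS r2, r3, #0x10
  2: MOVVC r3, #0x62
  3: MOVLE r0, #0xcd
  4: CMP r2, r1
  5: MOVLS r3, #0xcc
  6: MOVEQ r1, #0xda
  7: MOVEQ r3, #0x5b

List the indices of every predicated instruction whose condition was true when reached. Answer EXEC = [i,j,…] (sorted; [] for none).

EXEC = [2,5]

[0] flags=0010 → (cmp)
[1] flags=0010 VS?F → skip
[2] flags=0010 VC?T → r3=0x62
[3] flags=0010 LE?F → skip
[4] flags=1000 → (cmp)
[5] flags=1000 LS?T → r3=0xcc
[6] flags=1000 EQ?F → skip
[7] flags=1000 EQ?F → skip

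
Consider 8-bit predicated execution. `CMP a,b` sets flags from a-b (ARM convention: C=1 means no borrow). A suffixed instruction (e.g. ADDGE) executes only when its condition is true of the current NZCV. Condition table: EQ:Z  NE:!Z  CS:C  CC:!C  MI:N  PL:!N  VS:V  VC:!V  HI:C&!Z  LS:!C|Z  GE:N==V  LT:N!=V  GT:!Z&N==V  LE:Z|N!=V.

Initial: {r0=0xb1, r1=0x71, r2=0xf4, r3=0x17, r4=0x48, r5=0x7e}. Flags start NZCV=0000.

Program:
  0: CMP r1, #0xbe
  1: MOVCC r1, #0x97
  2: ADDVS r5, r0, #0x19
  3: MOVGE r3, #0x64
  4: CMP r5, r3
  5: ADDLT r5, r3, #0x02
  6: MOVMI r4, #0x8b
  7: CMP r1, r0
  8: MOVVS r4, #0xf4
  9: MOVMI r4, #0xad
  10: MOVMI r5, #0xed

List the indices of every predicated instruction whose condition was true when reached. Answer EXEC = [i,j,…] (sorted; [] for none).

0: ✓ CMP  NZCV=1001
1: ✓ MOVCC  r1←0x97
2: ✓ ADDVS  r5←0xca
3: ✓ MOVGE  r3←0x64
4: ✓ CMP  NZCV=0011
5: ✓ ADDLT  r5←0x66
6: · MOVMI
7: ✓ CMP  NZCV=1000
8: · MOVVS
9: ✓ MOVMI  r4←0xad
10: ✓ MOVMI  r5←0xed

EXEC = [1,2,3,5,9,10]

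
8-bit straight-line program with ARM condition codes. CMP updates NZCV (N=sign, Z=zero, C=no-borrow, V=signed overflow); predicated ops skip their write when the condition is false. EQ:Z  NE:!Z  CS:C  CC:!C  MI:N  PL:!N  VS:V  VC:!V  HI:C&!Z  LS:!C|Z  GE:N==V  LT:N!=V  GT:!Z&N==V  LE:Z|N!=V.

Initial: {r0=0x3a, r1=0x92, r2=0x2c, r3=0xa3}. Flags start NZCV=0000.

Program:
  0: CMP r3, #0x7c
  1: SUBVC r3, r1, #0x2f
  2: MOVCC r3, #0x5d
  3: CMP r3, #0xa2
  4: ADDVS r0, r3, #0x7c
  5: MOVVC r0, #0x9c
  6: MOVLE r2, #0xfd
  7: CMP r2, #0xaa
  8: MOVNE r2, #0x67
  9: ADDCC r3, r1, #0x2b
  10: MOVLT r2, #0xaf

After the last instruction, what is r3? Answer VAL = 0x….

0: ✓ CMP  NZCV=0011
1: · SUBVC
2: · MOVCC
3: ✓ CMP  NZCV=0010
4: · ADDVS
5: ✓ MOVVC  r0←0x9c
6: · MOVLE
7: ✓ CMP  NZCV=1001
8: ✓ MOVNE  r2←0x67
9: ✓ ADDCC  r3←0xbd
10: · MOVLT

VAL = 0xbd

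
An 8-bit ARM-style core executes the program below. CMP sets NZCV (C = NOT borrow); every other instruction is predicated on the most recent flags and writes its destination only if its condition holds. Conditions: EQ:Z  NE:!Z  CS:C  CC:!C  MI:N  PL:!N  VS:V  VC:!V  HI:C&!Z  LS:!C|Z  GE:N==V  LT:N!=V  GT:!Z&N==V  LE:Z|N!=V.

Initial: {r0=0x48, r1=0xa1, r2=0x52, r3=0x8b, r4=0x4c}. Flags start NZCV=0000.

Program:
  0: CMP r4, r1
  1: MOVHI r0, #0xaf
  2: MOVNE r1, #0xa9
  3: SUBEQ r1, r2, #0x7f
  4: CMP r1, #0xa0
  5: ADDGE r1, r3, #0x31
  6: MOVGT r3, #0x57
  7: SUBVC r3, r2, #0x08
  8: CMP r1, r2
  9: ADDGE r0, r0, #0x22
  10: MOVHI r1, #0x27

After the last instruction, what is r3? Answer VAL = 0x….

[0] flags=1001 → (cmp)
[1] flags=1001 HI?F → skip
[2] flags=1001 NE?T → r1=0xa9
[3] flags=1001 EQ?F → skip
[4] flags=0010 → (cmp)
[5] flags=0010 GE?T → r1=0xbc
[6] flags=0010 GT?T → r3=0x57
[7] flags=0010 VC?T → r3=0x4a
[8] flags=0011 → (cmp)
[9] flags=0011 GE?F → skip
[10] flags=0011 HI?T → r1=0x27

VAL = 0x4a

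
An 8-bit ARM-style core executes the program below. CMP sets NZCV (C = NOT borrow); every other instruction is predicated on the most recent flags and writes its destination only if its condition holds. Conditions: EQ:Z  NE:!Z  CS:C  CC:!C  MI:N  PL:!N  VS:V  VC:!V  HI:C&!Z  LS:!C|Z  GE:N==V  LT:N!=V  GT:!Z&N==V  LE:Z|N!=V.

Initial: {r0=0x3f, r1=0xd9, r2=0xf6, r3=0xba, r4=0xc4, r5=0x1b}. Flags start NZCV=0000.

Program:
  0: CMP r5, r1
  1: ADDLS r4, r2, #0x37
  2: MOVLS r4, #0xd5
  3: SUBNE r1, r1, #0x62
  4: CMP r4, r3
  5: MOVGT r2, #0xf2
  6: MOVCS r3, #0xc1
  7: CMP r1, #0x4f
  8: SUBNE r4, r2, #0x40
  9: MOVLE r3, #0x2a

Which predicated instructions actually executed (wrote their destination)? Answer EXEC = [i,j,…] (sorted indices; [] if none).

[0] flags=0000 → (cmp)
[1] flags=0000 LS?T → r4=0x2d
[2] flags=0000 LS?T → r4=0xd5
[3] flags=0000 NE?T → r1=0x77
[4] flags=0010 → (cmp)
[5] flags=0010 GT?T → r2=0xf2
[6] flags=0010 CS?T → r3=0xc1
[7] flags=0010 → (cmp)
[8] flags=0010 NE?T → r4=0xb2
[9] flags=0010 LE?F → skip

EXEC = [1,2,3,5,6,8]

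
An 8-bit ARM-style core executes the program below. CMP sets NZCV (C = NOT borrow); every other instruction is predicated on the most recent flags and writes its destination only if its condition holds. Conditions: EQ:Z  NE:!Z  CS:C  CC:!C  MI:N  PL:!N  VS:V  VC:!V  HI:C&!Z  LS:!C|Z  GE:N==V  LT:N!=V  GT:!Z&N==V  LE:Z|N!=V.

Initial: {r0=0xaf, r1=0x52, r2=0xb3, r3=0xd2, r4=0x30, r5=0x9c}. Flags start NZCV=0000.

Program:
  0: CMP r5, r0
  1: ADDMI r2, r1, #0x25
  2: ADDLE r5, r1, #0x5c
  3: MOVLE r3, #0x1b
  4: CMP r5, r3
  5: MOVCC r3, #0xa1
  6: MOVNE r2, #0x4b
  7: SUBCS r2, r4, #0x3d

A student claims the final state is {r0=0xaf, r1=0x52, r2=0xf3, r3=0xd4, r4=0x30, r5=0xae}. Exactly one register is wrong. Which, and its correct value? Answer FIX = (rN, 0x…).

FIX = (r3, 0x1b)

[0] flags=1000 → (cmp)
[1] flags=1000 MI?T → r2=0x77
[2] flags=1000 LE?T → r5=0xae
[3] flags=1000 LE?T → r3=0x1b
[4] flags=1010 → (cmp)
[5] flags=1010 CC?F → skip
[6] flags=1010 NE?T → r2=0x4b
[7] flags=1010 CS?T → r2=0xf3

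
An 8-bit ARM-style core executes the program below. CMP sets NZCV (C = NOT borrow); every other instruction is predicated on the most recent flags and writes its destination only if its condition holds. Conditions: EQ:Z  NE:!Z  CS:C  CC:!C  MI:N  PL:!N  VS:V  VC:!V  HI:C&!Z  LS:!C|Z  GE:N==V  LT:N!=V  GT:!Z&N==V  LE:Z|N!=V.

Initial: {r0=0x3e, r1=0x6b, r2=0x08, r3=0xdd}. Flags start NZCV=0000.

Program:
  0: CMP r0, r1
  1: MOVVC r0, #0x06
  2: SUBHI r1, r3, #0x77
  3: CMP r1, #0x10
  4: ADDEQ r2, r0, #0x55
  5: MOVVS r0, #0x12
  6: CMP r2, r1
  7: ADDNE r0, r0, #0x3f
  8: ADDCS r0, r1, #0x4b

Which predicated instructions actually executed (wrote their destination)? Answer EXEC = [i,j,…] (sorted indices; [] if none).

EXEC = [1,7]

0: ✓ CMP  NZCV=1000
1: ✓ MOVVC  r0←0x06
2: · SUBHI
3: ✓ CMP  NZCV=0010
4: · ADDEQ
5: · MOVVS
6: ✓ CMP  NZCV=1000
7: ✓ ADDNE  r0←0x45
8: · ADDCS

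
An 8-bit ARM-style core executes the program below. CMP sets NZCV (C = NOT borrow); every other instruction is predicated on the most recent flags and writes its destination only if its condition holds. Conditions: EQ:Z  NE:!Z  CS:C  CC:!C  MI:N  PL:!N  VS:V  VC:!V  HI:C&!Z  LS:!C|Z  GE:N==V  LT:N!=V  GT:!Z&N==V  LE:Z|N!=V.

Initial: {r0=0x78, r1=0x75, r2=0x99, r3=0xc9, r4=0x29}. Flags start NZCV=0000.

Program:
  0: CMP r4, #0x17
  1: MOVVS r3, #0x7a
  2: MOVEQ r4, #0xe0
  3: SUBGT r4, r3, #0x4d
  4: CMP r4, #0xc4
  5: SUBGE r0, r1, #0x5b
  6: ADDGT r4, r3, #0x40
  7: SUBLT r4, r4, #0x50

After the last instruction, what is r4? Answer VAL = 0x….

[0] flags=0010 → (cmp)
[1] flags=0010 VS?F → skip
[2] flags=0010 EQ?F → skip
[3] flags=0010 GT?T → r4=0x7c
[4] flags=1001 → (cmp)
[5] flags=1001 GE?T → r0=0x1a
[6] flags=1001 GT?T → r4=0x09
[7] flags=1001 LT?F → skip

VAL = 0x09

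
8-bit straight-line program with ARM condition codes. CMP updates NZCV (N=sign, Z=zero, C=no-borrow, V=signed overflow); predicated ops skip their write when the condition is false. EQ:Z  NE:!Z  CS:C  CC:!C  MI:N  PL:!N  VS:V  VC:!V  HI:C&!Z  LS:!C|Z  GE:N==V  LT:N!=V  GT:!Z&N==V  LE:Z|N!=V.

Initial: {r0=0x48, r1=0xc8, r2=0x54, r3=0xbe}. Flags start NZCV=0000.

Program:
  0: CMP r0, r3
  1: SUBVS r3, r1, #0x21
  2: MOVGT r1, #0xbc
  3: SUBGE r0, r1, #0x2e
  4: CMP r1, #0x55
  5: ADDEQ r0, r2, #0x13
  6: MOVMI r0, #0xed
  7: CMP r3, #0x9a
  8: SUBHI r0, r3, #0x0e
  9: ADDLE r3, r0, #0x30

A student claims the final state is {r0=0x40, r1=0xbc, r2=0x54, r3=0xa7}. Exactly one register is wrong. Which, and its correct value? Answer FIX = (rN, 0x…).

0: ✓ CMP  NZCV=1001
1: ✓ SUBVS  r3←0xa7
2: ✓ MOVGT  r1←0xbc
3: ✓ SUBGE  r0←0x8e
4: ✓ CMP  NZCV=0011
5: · ADDEQ
6: · MOVMI
7: ✓ CMP  NZCV=0010
8: ✓ SUBHI  r0←0x99
9: · ADDLE

FIX = (r0, 0x99)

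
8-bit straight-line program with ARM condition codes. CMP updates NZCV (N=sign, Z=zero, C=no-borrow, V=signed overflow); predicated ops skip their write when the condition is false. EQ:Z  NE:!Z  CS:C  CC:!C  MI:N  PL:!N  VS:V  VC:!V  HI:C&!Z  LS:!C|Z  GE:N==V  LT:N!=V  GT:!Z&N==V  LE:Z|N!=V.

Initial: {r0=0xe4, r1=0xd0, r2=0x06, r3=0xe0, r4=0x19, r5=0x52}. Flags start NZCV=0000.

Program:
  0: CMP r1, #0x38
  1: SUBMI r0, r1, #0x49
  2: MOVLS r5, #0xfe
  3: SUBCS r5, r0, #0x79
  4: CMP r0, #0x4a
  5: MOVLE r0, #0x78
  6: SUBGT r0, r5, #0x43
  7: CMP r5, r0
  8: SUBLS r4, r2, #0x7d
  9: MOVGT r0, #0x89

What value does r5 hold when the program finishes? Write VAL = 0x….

VAL = 0x0e

0: ✓ CMP  NZCV=1010
1: ✓ SUBMI  r0←0x87
2: · MOVLS
3: ✓ SUBCS  r5←0x0e
4: ✓ CMP  NZCV=0011
5: ✓ MOVLE  r0←0x78
6: · SUBGT
7: ✓ CMP  NZCV=1000
8: ✓ SUBLS  r4←0x89
9: · MOVGT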